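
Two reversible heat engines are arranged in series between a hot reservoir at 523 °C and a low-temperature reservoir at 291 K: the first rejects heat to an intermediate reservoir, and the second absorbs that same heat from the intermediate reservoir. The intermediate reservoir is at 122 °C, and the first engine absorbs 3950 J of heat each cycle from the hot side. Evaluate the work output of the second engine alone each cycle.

T_H = 523 °C → 523 + 273.15 = 796.15 K.
T_m = 122 °C → 122 + 273.15 = 395.15 K.
Heat entering the second stage: Q_m = Q_H·(T_m/T_H) = 3950 × 395.15/796.15 = 1960 J.
Second-stage efficiency η₂ = 1 − T_C/T_m = 1 − 291.00/395.15 = 0.2636, so W₂ = η₂·Q_m = 517 J.

W₂ ≈ 517 J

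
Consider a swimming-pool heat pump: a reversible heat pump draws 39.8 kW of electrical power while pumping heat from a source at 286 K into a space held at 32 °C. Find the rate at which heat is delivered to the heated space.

Q̇_H ≈ 634 kW

T_H = 32 °C → 32 + 273.15 = 305.15 K.
The Carnot heat-pump COP is COP_HP = T_H/(T_H − T_C) = 305.15/19.15 = 15.9347.
Q_H = COP_HP · W = 15.9347 × 39.8 = 634 kW.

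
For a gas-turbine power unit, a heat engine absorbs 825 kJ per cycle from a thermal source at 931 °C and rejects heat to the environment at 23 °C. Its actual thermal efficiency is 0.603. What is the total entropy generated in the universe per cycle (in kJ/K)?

ΔS_univ ≈ 0.421 kJ/K

T_H = 931 °C → 931 + 273.15 = 1204.15 K.
T_C = 23 °C → 23 + 273.15 = 296.15 K.
W = η·Q_H = 0.603 × 825 = 497.5 kJ, so Q_C = Q_H − W = 327.5 kJ.
The hot reservoir loses entropy Q_H/T_H = 825/1204.15 = 0.6851 kJ/K; the cold reservoir gains Q_C/T_C = 327.5/296.15 = 1.106 kJ/K.
ΔS_univ = −Q_H/T_H + Q_C/T_C = 0.421 kJ/K (> 0, since η = 0.603 < η_Carnot = 0.754).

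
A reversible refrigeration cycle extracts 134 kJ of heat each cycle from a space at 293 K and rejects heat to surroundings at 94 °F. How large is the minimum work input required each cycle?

T_H = 94 °F → (94 − 32) × 5/9 = 34.44 °C = 307.59 K.
COP_R = T_C/(T_H − T_C) = 293.00/14.59 = 20.0761.
W = Q_C/COP_R = 134/20.0761 = 6.675 kJ.

W_in ≈ 6.675 kJ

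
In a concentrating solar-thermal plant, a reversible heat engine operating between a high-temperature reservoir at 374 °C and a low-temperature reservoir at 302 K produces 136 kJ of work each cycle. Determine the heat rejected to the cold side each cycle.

Q_C ≈ 119 kJ

T_H = 374 °C → 374 + 273.15 = 647.15 K.
Carnot efficiency: η = 1 − T_C/T_H = 1 − 302.00/647.15 = 0.5333.
Since Q_C/Q_H = T_C/T_H and Q_H = W/η, Q_C = W·T_C/(T_H − T_C) = 136 × 302.00/345.15 = 119 kJ.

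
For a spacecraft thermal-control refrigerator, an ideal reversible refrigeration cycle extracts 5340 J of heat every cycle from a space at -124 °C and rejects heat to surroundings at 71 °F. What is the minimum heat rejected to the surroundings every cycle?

T_H = 71 °F → (71 − 32) × 5/9 = 21.67 °C = 294.82 K.
T_C = -124 °C → -124 + 273.15 = 149.15 K.
For a reversible cycle Q_H/Q_C = T_H/T_C, so Q_H = Q_C·T_H/T_C = 5340 × 294.82/149.15 = 10560 J.

Q_H ≈ 10560 J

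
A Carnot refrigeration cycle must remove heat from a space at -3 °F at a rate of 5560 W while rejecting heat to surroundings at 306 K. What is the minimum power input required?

T_C = -3 °F → (-3 − 32) × 5/9 = -19.44 °C = 253.71 K.
Carnot COP: COP_R = T_C/(T_H − T_C) = 253.71/52.29 = 4.8515.
W = Q_C/COP_R = 5560/4.8515 = 1150 W.

Ẇ_in ≈ 1150 W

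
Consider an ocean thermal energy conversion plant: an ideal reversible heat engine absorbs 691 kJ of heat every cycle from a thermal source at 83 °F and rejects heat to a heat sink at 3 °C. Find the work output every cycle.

T_H = 83 °F → (83 − 32) × 5/9 = 28.33 °C = 301.48 K.
T_C = 3 °C → 3 + 273.15 = 276.15 K.
η_rev = 1 − T_C/T_H = 1 − 276.15/301.48 = 0.0840.
W = η·Q_H = 0.0840 × 691 = 58.1 kJ.

W ≈ 58.1 kJ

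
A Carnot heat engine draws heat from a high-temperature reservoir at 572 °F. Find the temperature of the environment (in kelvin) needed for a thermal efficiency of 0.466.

T_H = 572 °F → (572 − 32) × 5/9 = 300.00 °C = 573.15 K.
From η = 1 − T_C/T_H, T_C = T_H·(1 − η) = 573.15 × (1 − 0.466) = 306.1 K.

T_C ≈ 306.1 K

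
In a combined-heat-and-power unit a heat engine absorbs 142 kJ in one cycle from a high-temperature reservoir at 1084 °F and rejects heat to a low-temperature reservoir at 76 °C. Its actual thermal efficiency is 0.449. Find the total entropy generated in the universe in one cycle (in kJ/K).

T_H = 1084 °F → (1084 − 32) × 5/9 = 584.44 °C = 857.59 K.
T_C = 76 °C → 76 + 273.15 = 349.15 K.
W = η·Q_H = 0.449 × 142 = 63.76 kJ, so Q_C = Q_H − W = 78.24 kJ.
The hot reservoir loses entropy Q_H/T_H = 142/857.59 = 0.1656 kJ/K; the cold reservoir gains Q_C/T_C = 78.24/349.15 = 0.2241 kJ/K.
ΔS_univ = −Q_H/T_H + Q_C/T_C = 0.0585 kJ/K (> 0, since η = 0.449 < η_Carnot = 0.593).

ΔS_univ ≈ 0.0585 kJ/K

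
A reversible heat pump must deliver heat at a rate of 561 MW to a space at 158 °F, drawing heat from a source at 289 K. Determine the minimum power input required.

T_H = 158 °F → (158 − 32) × 5/9 = 70.00 °C = 343.15 K.
The Carnot heat-pump COP is COP_HP = T_H/(T_H − T_C) = 343.15/54.15 = 6.3370.
W = Q_H/COP_HP = 561/6.3370 = 88.5 MW.

Ẇ_in ≈ 88.5 MW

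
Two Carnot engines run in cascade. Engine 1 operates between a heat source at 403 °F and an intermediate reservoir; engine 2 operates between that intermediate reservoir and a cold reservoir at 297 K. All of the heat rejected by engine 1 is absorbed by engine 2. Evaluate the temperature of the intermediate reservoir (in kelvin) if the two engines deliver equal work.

T_m ≈ 388.1 K

T_H = 403 °F → (403 − 32) × 5/9 = 206.11 °C = 479.26 K.
For reversible stages Q_m = Q_H·(T_m/T_H). Setting W₁ = Q_H(1 − T_m/T_H) equal to W₂ = Q_m(1 − T_C/T_m) = Q_H·(T_m − T_C)/T_H gives T_H − T_m = T_m − T_C, so T_m = (T_H + T_C)/2 = (479.26 + 297.00)/2 = 388.1 K.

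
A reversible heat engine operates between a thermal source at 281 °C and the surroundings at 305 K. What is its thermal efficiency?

T_H = 281 °C → 281 + 273.15 = 554.15 K.
η_rev = 1 − T_C/T_H = 1 − 305.00/554.15 = 0.4496.

η ≈ 0.4496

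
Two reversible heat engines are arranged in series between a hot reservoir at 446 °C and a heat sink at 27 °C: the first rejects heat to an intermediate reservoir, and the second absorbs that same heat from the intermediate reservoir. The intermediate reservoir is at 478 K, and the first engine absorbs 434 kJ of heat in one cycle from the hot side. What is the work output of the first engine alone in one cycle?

W₁ ≈ 146 kJ

T_H = 446 °C → 446 + 273.15 = 719.15 K.
T_C = 27 °C → 27 + 273.15 = 300.15 K.
First-stage efficiency η₁ = 1 − T_m/T_H = 1 − 478.00/719.15 = 0.3353.
W₁ = η₁·Q_H = 0.3353 × 434 = 146 kJ.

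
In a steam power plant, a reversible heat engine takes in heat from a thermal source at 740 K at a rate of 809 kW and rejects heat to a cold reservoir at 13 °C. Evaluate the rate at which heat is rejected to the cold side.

Q̇_C ≈ 312.8 kW

T_C = 13 °C → 13 + 273.15 = 286.15 K.
The Carnot efficiency is η = 1 − T_C/T_H = 1 − 286.15/740.00 = 0.6133.
For a reversible cycle Q_C/Q_H = T_C/T_H, so Q_C = 809 × 286.15/740.00 = 312.8 kW.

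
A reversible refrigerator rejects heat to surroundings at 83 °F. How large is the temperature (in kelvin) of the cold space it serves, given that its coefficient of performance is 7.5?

T_C ≈ 266 K

T_H = 83 °F → (83 − 32) × 5/9 = 28.33 °C = 301.48 K.
COP_R = T_C/(T_H − T_C) ⇒ T_C = T_H·COP_R/(1 + COP_R) = 301.48 × 7.5/(1 + 7.5) = 266 K.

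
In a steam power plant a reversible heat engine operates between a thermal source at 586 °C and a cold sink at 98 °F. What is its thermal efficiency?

η ≈ 0.639

T_H = 586 °C → 586 + 273.15 = 859.15 K.
T_C = 98 °F → (98 − 32) × 5/9 = 36.67 °C = 309.82 K.
The Carnot efficiency is η = 1 − T_C/T_H = 1 − 309.82/859.15 = 0.639.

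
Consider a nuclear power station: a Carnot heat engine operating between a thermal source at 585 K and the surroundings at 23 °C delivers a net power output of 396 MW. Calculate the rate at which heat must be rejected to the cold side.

T_C = 23 °C → 23 + 273.15 = 296.15 K.
Carnot efficiency: η = 1 − T_C/T_H = 1 − 296.15/585.00 = 0.4938.
Since Q_C/Q_H = T_C/T_H and Q_H = W/η, Q_C = W·T_C/(T_H − T_C) = 396 × 296.15/288.85 = 406.0 MW.

Q̇_C ≈ 406.0 MW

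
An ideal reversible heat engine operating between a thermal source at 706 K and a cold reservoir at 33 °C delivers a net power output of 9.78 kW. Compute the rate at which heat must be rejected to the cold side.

T_C = 33 °C → 33 + 273.15 = 306.15 K.
The Carnot efficiency is η = 1 − T_C/T_H = 1 − 306.15/706.00 = 0.5664.
Since Q_C/Q_H = T_C/T_H and Q_H = W/η, Q_C = W·T_C/(T_H − T_C) = 9.78 × 306.15/399.85 = 7.49 kW.

Q̇_C ≈ 7.49 kW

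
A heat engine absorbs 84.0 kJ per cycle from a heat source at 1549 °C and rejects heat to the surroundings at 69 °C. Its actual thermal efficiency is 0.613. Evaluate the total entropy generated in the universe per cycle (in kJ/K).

T_H = 1549 °C → 1549 + 273.15 = 1822.15 K.
T_C = 69 °C → 69 + 273.15 = 342.15 K.
W = η·Q_H = 0.613 × 84.0 = 51.49 kJ, so Q_C = Q_H − W = 32.51 kJ.
The hot reservoir loses entropy Q_H/T_H = 84.0/1822.15 = 0.04610 kJ/K; the cold reservoir gains Q_C/T_C = 32.51/342.15 = 0.09501 kJ/K.
ΔS_univ = −Q_H/T_H + Q_C/T_C = 0.04891 kJ/K (> 0, since η = 0.613 < η_Carnot = 0.812).

ΔS_univ ≈ 0.04891 kJ/K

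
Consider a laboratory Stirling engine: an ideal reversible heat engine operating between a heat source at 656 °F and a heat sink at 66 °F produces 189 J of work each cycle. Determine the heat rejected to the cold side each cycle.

T_H = 656 °F → (656 − 32) × 5/9 = 346.67 °C = 619.82 K.
T_C = 66 °F → (66 − 32) × 5/9 = 18.89 °C = 292.04 K.
The Carnot efficiency is η = 1 − T_C/T_H = 1 − 292.04/619.82 = 0.5288.
Since Q_C/Q_H = T_C/T_H and Q_H = W/η, Q_C = W·T_C/(T_H − T_C) = 189 × 292.04/327.78 = 168 J.

Q_C ≈ 168 J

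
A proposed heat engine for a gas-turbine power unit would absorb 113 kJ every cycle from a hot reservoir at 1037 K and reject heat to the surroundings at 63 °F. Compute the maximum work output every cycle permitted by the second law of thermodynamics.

T_C = 63 °F → (63 − 32) × 5/9 = 17.22 °C = 290.37 K.
The second-law ceiling is the Carnot efficiency, η_max = 1 − T_C/T_H = 1 − 290.37/1037.00 = 0.7200.
W_max = η_max · Q_H = 0.7200 × 113 = 81.4 kJ.

W_max ≈ 81.4 kJ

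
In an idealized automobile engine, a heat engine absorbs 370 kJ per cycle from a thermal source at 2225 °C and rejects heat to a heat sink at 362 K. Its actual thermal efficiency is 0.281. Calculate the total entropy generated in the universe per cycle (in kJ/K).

ΔS_univ ≈ 0.587 kJ/K

T_H = 2225 °C → 2225 + 273.15 = 2498.15 K.
W = η·Q_H = 0.281 × 370 = 104.0 kJ, so Q_C = Q_H − W = 266.0 kJ.
Reservoir entropy changes: ΔS_H = −Q_H/T_H = −370/2498.15 = -0.1481 kJ/K and ΔS_C = +Q_C/T_C = 266.0/362.00 = 0.7349 kJ/K.
ΔS_univ = −Q_H/T_H + Q_C/T_C = 0.587 kJ/K (> 0, since η = 0.281 < η_Carnot = 0.855).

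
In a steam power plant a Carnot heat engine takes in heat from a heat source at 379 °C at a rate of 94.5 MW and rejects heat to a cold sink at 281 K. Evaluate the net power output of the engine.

T_H = 379 °C → 379 + 273.15 = 652.15 K.
Carnot efficiency: η = 1 − T_C/T_H = 1 − 281.00/652.15 = 0.5691.
W = η·Q_H = 0.5691 × 94.5 = 53.78 MW.

Ẇ ≈ 53.78 MW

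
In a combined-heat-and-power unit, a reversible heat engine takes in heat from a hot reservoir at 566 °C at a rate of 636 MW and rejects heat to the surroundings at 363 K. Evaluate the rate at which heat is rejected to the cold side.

T_H = 566 °C → 566 + 273.15 = 839.15 K.
Carnot efficiency: η = 1 − T_C/T_H = 1 − 363.00/839.15 = 0.5674.
For a reversible cycle Q_C/Q_H = T_C/T_H, so Q_C = 636 × 363.00/839.15 = 275 MW.

Q̇_C ≈ 275 MW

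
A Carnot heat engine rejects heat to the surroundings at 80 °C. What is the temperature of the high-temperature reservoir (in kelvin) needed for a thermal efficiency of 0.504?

T_H ≈ 712.0 K

T_C = 80 °C → 80 + 273.15 = 353.15 K.
From η = 1 − T_C/T_H, solving for T_H gives T_H = T_C/(1 − η) = 353.15/(1 − 0.504) = 712.0 K.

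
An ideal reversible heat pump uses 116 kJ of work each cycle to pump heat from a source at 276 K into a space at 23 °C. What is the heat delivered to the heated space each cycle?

Q_H ≈ 1700 kJ

T_H = 23 °C → 23 + 273.15 = 296.15 K.
The Carnot heat-pump COP is COP_HP = T_H/(T_H − T_C) = 296.15/20.15 = 14.6973.
Q_H = COP_HP · W = 14.6973 × 116 = 1700 kJ.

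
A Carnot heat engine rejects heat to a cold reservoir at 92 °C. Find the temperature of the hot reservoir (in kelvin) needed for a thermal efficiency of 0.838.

T_H ≈ 2250 K

T_C = 92 °C → 92 + 273.15 = 365.15 K.
From η = 1 − T_C/T_H, solving for T_H gives T_H = T_C/(1 − η) = 365.15/(1 − 0.838) = 2250 K.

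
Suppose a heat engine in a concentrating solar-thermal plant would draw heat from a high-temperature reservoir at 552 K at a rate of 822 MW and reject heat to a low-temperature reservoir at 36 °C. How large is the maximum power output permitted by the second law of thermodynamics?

T_C = 36 °C → 36 + 273.15 = 309.15 K.
The upper bound on efficiency is η_max = 1 − T_C/T_H = 1 − 309.15/552.00 = 0.4399.
W_max = η_max · Q_H = 0.4399 × 822 = 362 MW.

Ẇ_max ≈ 362 MW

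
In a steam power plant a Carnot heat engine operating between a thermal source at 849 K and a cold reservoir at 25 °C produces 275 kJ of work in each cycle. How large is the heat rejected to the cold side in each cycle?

T_C = 25 °C → 25 + 273.15 = 298.15 K.
Since the cycle is reversible, η = 1 − T_C/T_H = 1 − 298.15/849.00 = 0.6488.
Since Q_C/Q_H = T_C/T_H and Q_H = W/η, Q_C = W·T_C/(T_H − T_C) = 275 × 298.15/550.85 = 149 kJ.

Q_C ≈ 149 kJ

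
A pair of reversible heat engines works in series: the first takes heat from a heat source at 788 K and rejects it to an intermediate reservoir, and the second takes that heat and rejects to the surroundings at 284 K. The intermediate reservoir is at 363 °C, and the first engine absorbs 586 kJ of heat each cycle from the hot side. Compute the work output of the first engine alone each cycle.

T_m = 363 °C → 363 + 273.15 = 636.15 K.
First-stage efficiency η₁ = 1 − T_m/T_H = 1 − 636.15/788.00 = 0.1927.
W₁ = η₁·Q_H = 0.1927 × 586 = 112.9 kJ.

W₁ ≈ 112.9 kJ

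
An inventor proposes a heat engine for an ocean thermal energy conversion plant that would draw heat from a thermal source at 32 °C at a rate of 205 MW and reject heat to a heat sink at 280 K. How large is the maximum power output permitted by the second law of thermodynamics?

T_H = 32 °C → 32 + 273.15 = 305.15 K.
By the Carnot theorem, η_max = 1 − T_C/T_H = 1 − 280.00/305.15 = 0.0824.
W_max = η_max · Q_H = 0.0824 × 205 = 16.9 MW.

Ẇ_max ≈ 16.9 MW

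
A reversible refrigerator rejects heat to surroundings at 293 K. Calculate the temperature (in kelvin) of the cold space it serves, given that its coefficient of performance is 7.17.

T_C ≈ 257.1 K

COP_R = T_C/(T_H − T_C) ⇒ T_C = T_H·COP_R/(1 + COP_R) = 293.00 × 7.17/(1 + 7.17) = 257.1 K.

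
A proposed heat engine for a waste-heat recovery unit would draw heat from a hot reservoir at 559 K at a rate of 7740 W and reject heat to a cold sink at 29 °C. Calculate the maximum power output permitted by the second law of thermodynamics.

T_C = 29 °C → 29 + 273.15 = 302.15 K.
The second-law ceiling is the Carnot efficiency, η_max = 1 − T_C/T_H = 1 − 302.15/559.00 = 0.4595.
W_max = η_max · Q_H = 0.4595 × 7740 = 3560 W.

Ẇ_max ≈ 3560 W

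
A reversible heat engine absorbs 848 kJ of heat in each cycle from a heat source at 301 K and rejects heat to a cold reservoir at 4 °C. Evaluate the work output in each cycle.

T_C = 4 °C → 4 + 273.15 = 277.15 K.
Since the cycle is reversible, η = 1 − T_C/T_H = 1 − 277.15/301.00 = 0.0792.
W = η·Q_H = 0.0792 × 848 = 67.19 kJ.

W ≈ 67.19 kJ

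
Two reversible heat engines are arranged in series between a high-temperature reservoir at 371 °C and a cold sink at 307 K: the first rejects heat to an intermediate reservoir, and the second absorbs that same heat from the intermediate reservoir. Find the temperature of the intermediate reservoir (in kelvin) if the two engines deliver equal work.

T_H = 371 °C → 371 + 273.15 = 644.15 K.
For reversible stages Q_m = Q_H·(T_m/T_H). Setting W₁ = Q_H(1 − T_m/T_H) equal to W₂ = Q_m(1 − T_C/T_m) = Q_H·(T_m − T_C)/T_H gives T_H − T_m = T_m − T_C, so T_m = (T_H + T_C)/2 = (644.15 + 307.00)/2 = 476 K.

T_m ≈ 476 K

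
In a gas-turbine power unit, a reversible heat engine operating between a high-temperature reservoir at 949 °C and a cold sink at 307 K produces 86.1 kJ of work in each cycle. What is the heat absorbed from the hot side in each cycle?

T_H = 949 °C → 949 + 273.15 = 1222.15 K.
Carnot efficiency: η = 1 − T_C/T_H = 1 − 307.00/1222.15 = 0.7488.
Q_H = W/η = 86.1/0.7488 = 115 kJ.

Q_H ≈ 115 kJ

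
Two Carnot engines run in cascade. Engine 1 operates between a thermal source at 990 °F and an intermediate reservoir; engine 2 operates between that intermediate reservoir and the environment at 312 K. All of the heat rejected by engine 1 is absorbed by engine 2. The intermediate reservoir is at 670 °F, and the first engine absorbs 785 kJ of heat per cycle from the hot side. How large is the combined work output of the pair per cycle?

W_total ≈ 481 kJ

T_H = 990 °F → (990 − 32) × 5/9 = 532.22 °C = 805.37 K.
Two reversible stages in series are equivalent to a single Carnot engine between T_H and T_C, so η_total = 1 − T_C/T_H = 1 − 312.00/805.37 = 0.6126.
W_total = η_total · Q_H = 0.6126 × 785 = 481 kJ.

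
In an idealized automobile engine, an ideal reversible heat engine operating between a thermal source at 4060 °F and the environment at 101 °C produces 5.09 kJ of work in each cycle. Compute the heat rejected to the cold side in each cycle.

Q_C ≈ 0.891 kJ

T_H = 4060 °F → (4060 − 32) × 5/9 = 2237.78 °C = 2510.93 K.
T_C = 101 °C → 101 + 273.15 = 374.15 K.
For a reversible engine, η = 1 − T_C/T_H = 1 − 374.15/2510.93 = 0.8510.
Since Q_C/Q_H = T_C/T_H and Q_H = W/η, Q_C = W·T_C/(T_H − T_C) = 5.09 × 374.15/2136.78 = 0.891 kJ.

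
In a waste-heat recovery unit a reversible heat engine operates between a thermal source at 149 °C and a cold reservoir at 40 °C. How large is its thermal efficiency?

η ≈ 0.258

T_H = 149 °C → 149 + 273.15 = 422.15 K.
T_C = 40 °C → 40 + 273.15 = 313.15 K.
η_rev = 1 − T_C/T_H = 1 − 313.15/422.15 = 0.258.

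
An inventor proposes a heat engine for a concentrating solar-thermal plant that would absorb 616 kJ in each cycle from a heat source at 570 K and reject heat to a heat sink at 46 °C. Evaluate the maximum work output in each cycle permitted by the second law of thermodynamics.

T_C = 46 °C → 46 + 273.15 = 319.15 K.
No engine can exceed the Carnot limit: η_max = 1 − T_C/T_H = 1 − 319.15/570.00 = 0.4401.
W_max = η_max · Q_H = 0.4401 × 616 = 271 kJ.

W_max ≈ 271 kJ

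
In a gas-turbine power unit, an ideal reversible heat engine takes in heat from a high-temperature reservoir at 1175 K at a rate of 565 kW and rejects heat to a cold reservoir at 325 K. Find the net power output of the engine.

Ẇ ≈ 408.7 kW

For a reversible engine, η = 1 − T_C/T_H = 1 − 325.00/1175.00 = 0.7234.
W = η·Q_H = 0.7234 × 565 = 408.7 kW.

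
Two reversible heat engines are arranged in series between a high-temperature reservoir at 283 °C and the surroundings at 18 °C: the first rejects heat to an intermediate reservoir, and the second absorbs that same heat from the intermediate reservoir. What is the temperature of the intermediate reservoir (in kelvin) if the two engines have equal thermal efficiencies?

T_H = 283 °C → 283 + 273.15 = 556.15 K.
T_C = 18 °C → 18 + 273.15 = 291.15 K.
Equal efficiencies require 1 − T_m/T_H = 1 − T_C/T_m, i.e. T_m/T_H = T_C/T_m, so T_m = √(T_H·T_C) = √(556.15 × 291.15) = 402 K.

T_m ≈ 402 K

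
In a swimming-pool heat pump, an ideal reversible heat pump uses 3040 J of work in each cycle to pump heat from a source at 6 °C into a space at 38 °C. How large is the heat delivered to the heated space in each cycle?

Q_H ≈ 29600 J

T_H = 38 °C → 38 + 273.15 = 311.15 K.
T_C = 6 °C → 6 + 273.15 = 279.15 K.
The Carnot heat-pump COP is COP_HP = T_H/(T_H − T_C) = 311.15/32.00 = 9.7234.
Q_H = COP_HP · W = 9.7234 × 3040 = 29600 J.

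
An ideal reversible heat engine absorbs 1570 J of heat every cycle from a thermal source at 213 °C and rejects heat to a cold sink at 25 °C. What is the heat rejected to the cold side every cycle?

T_H = 213 °C → 213 + 273.15 = 486.15 K.
T_C = 25 °C → 25 + 273.15 = 298.15 K.
Since the cycle is reversible, η = 1 − T_C/T_H = 1 − 298.15/486.15 = 0.3867.
For a reversible cycle Q_C/Q_H = T_C/T_H, so Q_C = 1570 × 298.15/486.15 = 963 J.

Q_C ≈ 963 J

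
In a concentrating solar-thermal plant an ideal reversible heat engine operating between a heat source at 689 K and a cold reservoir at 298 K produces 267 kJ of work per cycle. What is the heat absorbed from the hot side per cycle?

Q_H ≈ 470 kJ

The Carnot efficiency is η = 1 − T_C/T_H = 1 − 298.00/689.00 = 0.5675.
Q_H = W/η = 267/0.5675 = 470 kJ.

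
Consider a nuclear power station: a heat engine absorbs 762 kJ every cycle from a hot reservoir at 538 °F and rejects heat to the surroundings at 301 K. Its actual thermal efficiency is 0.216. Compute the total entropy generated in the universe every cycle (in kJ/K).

ΔS_univ ≈ 0.6099 kJ/K

T_H = 538 °F → (538 − 32) × 5/9 = 281.11 °C = 554.26 K.
W = η·Q_H = 0.216 × 762 = 164.6 kJ, so Q_C = Q_H − W = 597.4 kJ.
Reservoir entropy changes: ΔS_H = −Q_H/T_H = −762/554.26 = -1.375 kJ/K and ΔS_C = +Q_C/T_C = 597.4/301.00 = 1.985 kJ/K.
ΔS_univ = −Q_H/T_H + Q_C/T_C = 0.6099 kJ/K (> 0, since η = 0.216 < η_Carnot = 0.457).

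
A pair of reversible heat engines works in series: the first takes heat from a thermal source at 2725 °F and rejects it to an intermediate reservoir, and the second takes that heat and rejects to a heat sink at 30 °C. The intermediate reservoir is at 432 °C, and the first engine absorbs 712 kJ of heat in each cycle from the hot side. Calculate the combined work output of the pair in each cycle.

W_total ≈ 590.0 kJ

T_H = 2725 °F → (2725 − 32) × 5/9 = 1496.11 °C = 1769.26 K.
T_C = 30 °C → 30 + 273.15 = 303.15 K.
Two reversible stages in series are equivalent to a single Carnot engine between T_H and T_C, so η_total = 1 − T_C/T_H = 1 − 303.15/1769.26 = 0.8287.
W_total = η_total · Q_H = 0.8287 × 712 = 590.0 kJ.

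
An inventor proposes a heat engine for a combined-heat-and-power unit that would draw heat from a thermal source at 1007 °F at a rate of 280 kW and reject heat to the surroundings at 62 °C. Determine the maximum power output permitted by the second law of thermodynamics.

T_H = 1007 °F → (1007 − 32) × 5/9 = 541.67 °C = 814.82 K.
T_C = 62 °C → 62 + 273.15 = 335.15 K.
No engine can exceed the Carnot limit: η_max = 1 − T_C/T_H = 1 − 335.15/814.82 = 0.5887.
W_max = η_max · Q_H = 0.5887 × 280 = 164.8 kW.

Ẇ_max ≈ 164.8 kW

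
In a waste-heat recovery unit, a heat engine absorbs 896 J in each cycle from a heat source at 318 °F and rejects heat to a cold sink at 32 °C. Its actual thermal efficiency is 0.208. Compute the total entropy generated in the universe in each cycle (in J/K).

ΔS_univ ≈ 0.2516 J/K

T_H = 318 °F → (318 − 32) × 5/9 = 158.89 °C = 432.04 K.
T_C = 32 °C → 32 + 273.15 = 305.15 K.
W = η·Q_H = 0.208 × 896 = 186.4 J, so Q_C = Q_H − W = 709.6 J.
Reservoir entropy changes: ΔS_H = −Q_H/T_H = −896/432.04 = -2.074 J/K and ΔS_C = +Q_C/T_C = 709.6/305.15 = 2.326 J/K.
ΔS_univ = −Q_H/T_H + Q_C/T_C = 0.2516 J/K (> 0, since η = 0.208 < η_Carnot = 0.294).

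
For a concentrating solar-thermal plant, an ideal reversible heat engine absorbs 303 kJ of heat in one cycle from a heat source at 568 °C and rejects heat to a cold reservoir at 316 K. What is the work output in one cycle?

W ≈ 189.2 kJ

T_H = 568 °C → 568 + 273.15 = 841.15 K.
η_rev = 1 − T_C/T_H = 1 − 316.00/841.15 = 0.6243.
W = η·Q_H = 0.6243 × 303 = 189.2 kJ.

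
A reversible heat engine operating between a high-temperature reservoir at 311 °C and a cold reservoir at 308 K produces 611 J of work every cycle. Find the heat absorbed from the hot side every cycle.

T_H = 311 °C → 311 + 273.15 = 584.15 K.
The Carnot efficiency is η = 1 − T_C/T_H = 1 − 308.00/584.15 = 0.4727.
Q_H = W/η = 611/0.4727 = 1290 J.

Q_H ≈ 1290 J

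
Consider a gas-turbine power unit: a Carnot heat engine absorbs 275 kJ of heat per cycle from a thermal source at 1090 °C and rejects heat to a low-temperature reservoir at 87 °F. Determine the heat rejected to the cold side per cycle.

Q_C ≈ 61.27 kJ

T_H = 1090 °C → 1090 + 273.15 = 1363.15 K.
T_C = 87 °F → (87 − 32) × 5/9 = 30.56 °C = 303.71 K.
Since the cycle is reversible, η = 1 − T_C/T_H = 1 − 303.71/1363.15 = 0.7772.
For a reversible cycle Q_C/Q_H = T_C/T_H, so Q_C = 275 × 303.71/1363.15 = 61.27 kJ.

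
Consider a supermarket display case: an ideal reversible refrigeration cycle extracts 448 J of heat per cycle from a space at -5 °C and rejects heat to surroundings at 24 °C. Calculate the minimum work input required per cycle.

W_in ≈ 48.5 J

T_H = 24 °C → 24 + 273.15 = 297.15 K.
T_C = -5 °C → -5 + 273.15 = 268.15 K.
Carnot COP: COP_R = T_C/(T_H − T_C) = 268.15/29.00 = 9.2466.
W = Q_C/COP_R = 448/9.2466 = 48.5 J.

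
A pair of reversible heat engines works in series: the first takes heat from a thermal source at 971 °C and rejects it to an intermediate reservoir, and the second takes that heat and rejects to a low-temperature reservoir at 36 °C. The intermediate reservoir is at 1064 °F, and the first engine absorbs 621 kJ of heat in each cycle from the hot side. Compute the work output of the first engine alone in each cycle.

T_H = 971 °C → 971 + 273.15 = 1244.15 K.
T_C = 36 °C → 36 + 273.15 = 309.15 K.
T_m = 1064 °F → (1064 − 32) × 5/9 = 573.33 °C = 846.48 K.
First-stage efficiency η₁ = 1 − T_m/T_H = 1 − 846.48/1244.15 = 0.3196.
W₁ = η₁·Q_H = 0.3196 × 621 = 198 kJ.

W₁ ≈ 198 kJ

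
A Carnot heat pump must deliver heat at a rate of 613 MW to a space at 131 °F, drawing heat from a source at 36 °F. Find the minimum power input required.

Ẇ_in ≈ 98.6 MW

T_H = 131 °F → (131 − 32) × 5/9 = 55.00 °C = 328.15 K.
T_C = 36 °F → (36 − 32) × 5/9 = 2.22 °C = 275.37 K.
Reversible heating COP: COP_HP = T_H/(T_H − T_C) = 328.15/52.78 = 6.2176.
W = Q_H/COP_HP = 613/6.2176 = 98.6 MW.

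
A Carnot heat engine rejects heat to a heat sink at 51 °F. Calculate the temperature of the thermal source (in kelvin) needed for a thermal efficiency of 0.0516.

T_C = 51 °F → (51 − 32) × 5/9 = 10.56 °C = 283.71 K.
From η = 1 − T_C/T_H, solving for T_H gives T_H = T_C/(1 − η) = 283.71/(1 − 0.0516) = 299 K.

T_H ≈ 299 K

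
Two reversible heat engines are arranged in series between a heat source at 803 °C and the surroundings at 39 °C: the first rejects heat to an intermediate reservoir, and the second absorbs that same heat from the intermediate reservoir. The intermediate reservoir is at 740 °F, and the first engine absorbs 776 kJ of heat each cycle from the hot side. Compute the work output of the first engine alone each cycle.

T_H = 803 °C → 803 + 273.15 = 1076.15 K.
T_C = 39 °C → 39 + 273.15 = 312.15 K.
T_m = 740 °F → (740 − 32) × 5/9 = 393.33 °C = 666.48 K.
First-stage efficiency η₁ = 1 − T_m/T_H = 1 − 666.48/1076.15 = 0.3807.
W₁ = η₁·Q_H = 0.3807 × 776 = 295 kJ.

W₁ ≈ 295 kJ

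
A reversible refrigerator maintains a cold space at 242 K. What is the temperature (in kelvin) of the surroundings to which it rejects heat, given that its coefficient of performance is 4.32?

T_H ≈ 298.0 K

COP_R = T_C/(T_H − T_C) ⇒ T_H = T_C·(1 + 1/COP_R) = 242.00 × (1 + 1/4.32) = 298.0 K.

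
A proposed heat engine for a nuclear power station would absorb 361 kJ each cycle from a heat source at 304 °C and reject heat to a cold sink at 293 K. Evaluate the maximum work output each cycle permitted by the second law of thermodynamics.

T_H = 304 °C → 304 + 273.15 = 577.15 K.
By the Carnot theorem, η_max = 1 − T_C/T_H = 1 − 293.00/577.15 = 0.4923.
W_max = η_max · Q_H = 0.4923 × 361 = 178 kJ.

W_max ≈ 178 kJ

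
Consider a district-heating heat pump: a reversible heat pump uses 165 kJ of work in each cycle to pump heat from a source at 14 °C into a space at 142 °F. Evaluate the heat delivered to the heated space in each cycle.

Q_H ≈ 1171 kJ

T_H = 142 °F → (142 − 32) × 5/9 = 61.11 °C = 334.26 K.
T_C = 14 °C → 14 + 273.15 = 287.15 K.
For a reversible heat pump, COP_HP = T_H/(T_H − T_C) = 334.26/47.11 = 7.0952.
Q_H = COP_HP · W = 7.0952 × 165 = 1171 kJ.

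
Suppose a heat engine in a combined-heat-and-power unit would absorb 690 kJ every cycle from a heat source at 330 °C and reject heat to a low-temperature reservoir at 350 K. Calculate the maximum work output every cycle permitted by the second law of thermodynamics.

T_H = 330 °C → 330 + 273.15 = 603.15 K.
No engine can exceed the Carnot limit: η_max = 1 − T_C/T_H = 1 − 350.00/603.15 = 0.4197.
W_max = η_max · Q_H = 0.4197 × 690 = 289.6 kJ.

W_max ≈ 289.6 kJ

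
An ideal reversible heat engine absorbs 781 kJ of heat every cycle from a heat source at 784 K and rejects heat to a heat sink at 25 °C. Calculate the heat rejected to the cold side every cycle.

Q_C ≈ 297.0 kJ

T_C = 25 °C → 25 + 273.15 = 298.15 K.
For a reversible engine, η = 1 − T_C/T_H = 1 − 298.15/784.00 = 0.6197.
For a reversible cycle Q_C/Q_H = T_C/T_H, so Q_C = 781 × 298.15/784.00 = 297.0 kJ.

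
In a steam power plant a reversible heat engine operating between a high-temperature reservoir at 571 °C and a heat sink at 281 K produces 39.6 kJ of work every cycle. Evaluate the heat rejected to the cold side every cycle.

Q_C ≈ 19.8 kJ

T_H = 571 °C → 571 + 273.15 = 844.15 K.
Carnot efficiency: η = 1 − T_C/T_H = 1 − 281.00/844.15 = 0.6671.
Since Q_C/Q_H = T_C/T_H and Q_H = W/η, Q_C = W·T_C/(T_H − T_C) = 39.6 × 281.00/563.15 = 19.8 kJ.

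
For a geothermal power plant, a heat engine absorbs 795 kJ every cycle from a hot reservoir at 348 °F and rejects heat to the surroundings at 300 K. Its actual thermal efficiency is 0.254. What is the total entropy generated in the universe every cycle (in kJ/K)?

ΔS_univ ≈ 0.205 kJ/K

T_H = 348 °F → (348 − 32) × 5/9 = 175.56 °C = 448.71 K.
W = η·Q_H = 0.254 × 795 = 201.9 kJ, so Q_C = Q_H − W = 593.1 kJ.
The hot reservoir loses entropy Q_H/T_H = 795/448.71 = 1.772 kJ/K; the cold reservoir gains Q_C/T_C = 593.1/300.00 = 1.977 kJ/K.
ΔS_univ = −Q_H/T_H + Q_C/T_C = 0.205 kJ/K (> 0, since η = 0.254 < η_Carnot = 0.331).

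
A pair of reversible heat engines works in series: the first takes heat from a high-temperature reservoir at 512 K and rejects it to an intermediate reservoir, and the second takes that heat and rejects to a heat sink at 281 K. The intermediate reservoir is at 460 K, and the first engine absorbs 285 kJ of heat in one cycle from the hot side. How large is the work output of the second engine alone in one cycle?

Heat entering the second stage: Q_m = Q_H·(T_m/T_H) = 285 × 460.00/512.00 = 256 kJ.
Second-stage efficiency η₂ = 1 − T_C/T_m = 1 − 281.00/460.00 = 0.3891, so W₂ = η₂·Q_m = 99.6 kJ.

W₂ ≈ 99.6 kJ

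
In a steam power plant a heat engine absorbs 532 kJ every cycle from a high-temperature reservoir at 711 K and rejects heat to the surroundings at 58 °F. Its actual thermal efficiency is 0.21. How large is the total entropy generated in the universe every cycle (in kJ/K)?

ΔS_univ ≈ 0.7131 kJ/K

T_C = 58 °F → (58 − 32) × 5/9 = 14.44 °C = 287.59 K.
W = η·Q_H = 0.21 × 532 = 111.7 kJ, so Q_C = Q_H − W = 420.3 kJ.
Reservoir entropy changes: ΔS_H = −Q_H/T_H = −532/711.00 = -0.7482 kJ/K and ΔS_C = +Q_C/T_C = 420.3/287.59 = 1.461 kJ/K.
ΔS_univ = −Q_H/T_H + Q_C/T_C = 0.7131 kJ/K (> 0, since η = 0.21 < η_Carnot = 0.596).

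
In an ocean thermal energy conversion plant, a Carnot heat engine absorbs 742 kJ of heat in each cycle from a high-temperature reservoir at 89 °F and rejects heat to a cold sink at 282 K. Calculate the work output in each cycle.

W ≈ 55.5 kJ

T_H = 89 °F → (89 − 32) × 5/9 = 31.67 °C = 304.82 K.
The Carnot efficiency is η = 1 − T_C/T_H = 1 − 282.00/304.82 = 0.0749.
W = η·Q_H = 0.0749 × 742 = 55.5 kJ.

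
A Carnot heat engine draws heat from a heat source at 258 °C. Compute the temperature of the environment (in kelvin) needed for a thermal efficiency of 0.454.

T_C ≈ 290.0 K

T_H = 258 °C → 258 + 273.15 = 531.15 K.
From η = 1 − T_C/T_H, T_C = T_H·(1 − η) = 531.15 × (1 − 0.454) = 290.0 K.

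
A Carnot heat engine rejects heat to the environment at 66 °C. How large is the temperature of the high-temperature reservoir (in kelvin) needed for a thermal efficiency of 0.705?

T_H ≈ 1150 K

T_C = 66 °C → 66 + 273.15 = 339.15 K.
From η = 1 − T_C/T_H, solving for T_H gives T_H = T_C/(1 − η) = 339.15/(1 − 0.705) = 1150 K.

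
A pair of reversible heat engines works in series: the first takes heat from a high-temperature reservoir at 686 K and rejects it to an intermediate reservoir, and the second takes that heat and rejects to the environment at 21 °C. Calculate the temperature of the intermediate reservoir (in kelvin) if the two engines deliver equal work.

T_m ≈ 490.1 K

T_C = 21 °C → 21 + 273.15 = 294.15 K.
For reversible stages Q_m = Q_H·(T_m/T_H). Setting W₁ = Q_H(1 − T_m/T_H) equal to W₂ = Q_m(1 − T_C/T_m) = Q_H·(T_m − T_C)/T_H gives T_H − T_m = T_m − T_C, so T_m = (T_H + T_C)/2 = (686.00 + 294.15)/2 = 490.1 K.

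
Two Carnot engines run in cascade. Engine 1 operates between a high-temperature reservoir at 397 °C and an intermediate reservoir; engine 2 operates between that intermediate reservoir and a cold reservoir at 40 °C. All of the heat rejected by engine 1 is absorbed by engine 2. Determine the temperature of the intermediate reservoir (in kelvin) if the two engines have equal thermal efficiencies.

T_H = 397 °C → 397 + 273.15 = 670.15 K.
T_C = 40 °C → 40 + 273.15 = 313.15 K.
Equal efficiencies require 1 − T_m/T_H = 1 − T_C/T_m, i.e. T_m/T_H = T_C/T_m, so T_m = √(T_H·T_C) = √(670.15 × 313.15) = 458 K.

T_m ≈ 458 K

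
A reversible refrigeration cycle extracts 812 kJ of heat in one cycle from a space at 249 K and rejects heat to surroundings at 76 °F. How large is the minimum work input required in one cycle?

W_in ≈ 158.5 kJ

T_H = 76 °F → (76 − 32) × 5/9 = 24.44 °C = 297.59 K.
The reversible coefficient of performance is COP_R = T_C/(T_H − T_C) = 249.00/48.59 = 5.1240.
W = Q_C/COP_R = 812/5.1240 = 158.5 kJ.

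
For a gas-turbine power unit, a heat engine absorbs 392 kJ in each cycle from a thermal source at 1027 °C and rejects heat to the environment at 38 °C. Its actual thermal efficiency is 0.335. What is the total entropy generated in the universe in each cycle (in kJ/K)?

ΔS_univ ≈ 0.536 kJ/K

T_H = 1027 °C → 1027 + 273.15 = 1300.15 K.
T_C = 38 °C → 38 + 273.15 = 311.15 K.
W = η·Q_H = 0.335 × 392 = 131.3 kJ, so Q_C = Q_H − W = 260.7 kJ.
Reservoir entropy changes: ΔS_H = −Q_H/T_H = −392/1300.15 = -0.3015 kJ/K and ΔS_C = +Q_C/T_C = 260.7/311.15 = 0.8378 kJ/K.
ΔS_univ = −Q_H/T_H + Q_C/T_C = 0.536 kJ/K (> 0, since η = 0.335 < η_Carnot = 0.761).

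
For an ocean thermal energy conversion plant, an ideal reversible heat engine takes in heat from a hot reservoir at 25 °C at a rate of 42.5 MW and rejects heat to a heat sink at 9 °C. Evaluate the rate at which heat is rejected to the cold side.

Q̇_C ≈ 40.2 MW

T_H = 25 °C → 25 + 273.15 = 298.15 K.
T_C = 9 °C → 9 + 273.15 = 282.15 K.
Since the cycle is reversible, η = 1 − T_C/T_H = 1 − 282.15/298.15 = 0.0537.
For a reversible cycle Q_C/Q_H = T_C/T_H, so Q_C = 42.5 × 282.15/298.15 = 40.2 MW.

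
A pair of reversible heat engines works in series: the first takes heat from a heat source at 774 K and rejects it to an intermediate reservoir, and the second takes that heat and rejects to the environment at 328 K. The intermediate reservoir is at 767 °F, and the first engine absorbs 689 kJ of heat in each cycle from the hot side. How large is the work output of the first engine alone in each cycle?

T_m = 767 °F → (767 − 32) × 5/9 = 408.33 °C = 681.48 K.
First-stage efficiency η₁ = 1 − T_m/T_H = 1 − 681.48/774.00 = 0.1195.
W₁ = η₁·Q_H = 0.1195 × 689 = 82.4 kJ.

W₁ ≈ 82.4 kJ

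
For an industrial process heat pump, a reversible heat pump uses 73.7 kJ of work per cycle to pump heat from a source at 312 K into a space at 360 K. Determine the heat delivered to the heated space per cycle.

For a reversible heat pump, COP_HP = T_H/(T_H − T_C) = 360.00/48.00 = 7.5000.
Q_H = COP_HP · W = 7.5000 × 73.7 = 552.8 kJ.

Q_H ≈ 552.8 kJ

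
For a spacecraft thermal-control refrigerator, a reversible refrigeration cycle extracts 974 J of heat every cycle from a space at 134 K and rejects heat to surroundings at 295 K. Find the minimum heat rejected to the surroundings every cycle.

Q_H ≈ 2140 J

For a reversible cycle Q_H/Q_C = T_H/T_C, so Q_H = Q_C·T_H/T_C = 974 × 295.00/134.00 = 2140 J.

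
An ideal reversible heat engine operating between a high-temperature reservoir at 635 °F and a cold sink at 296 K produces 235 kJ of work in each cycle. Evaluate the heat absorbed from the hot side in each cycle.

Q_H ≈ 458 kJ

T_H = 635 °F → (635 − 32) × 5/9 = 335.00 °C = 608.15 K.
For a reversible engine, η = 1 − T_C/T_H = 1 − 296.00/608.15 = 0.5133.
Q_H = W/η = 235/0.5133 = 458 kJ.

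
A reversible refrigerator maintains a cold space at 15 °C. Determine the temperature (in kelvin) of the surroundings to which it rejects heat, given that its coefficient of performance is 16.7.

T_H ≈ 305.4 K

T_C = 15 °C → 15 + 273.15 = 288.15 K.
COP_R = T_C/(T_H − T_C) ⇒ T_H = T_C·(1 + 1/COP_R) = 288.15 × (1 + 1/16.7) = 305.4 K.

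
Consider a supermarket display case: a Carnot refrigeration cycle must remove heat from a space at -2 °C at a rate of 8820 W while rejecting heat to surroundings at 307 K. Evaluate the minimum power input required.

Ẇ_in ≈ 1170 W

T_C = -2 °C → -2 + 273.15 = 271.15 K.
Carnot COP: COP_R = T_C/(T_H − T_C) = 271.15/35.85 = 7.5635.
W = Q_C/COP_R = 8820/7.5635 = 1170 W.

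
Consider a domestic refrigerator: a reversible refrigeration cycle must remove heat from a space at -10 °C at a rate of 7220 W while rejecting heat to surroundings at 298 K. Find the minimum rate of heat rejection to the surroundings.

T_C = -10 °C → -10 + 273.15 = 263.15 K.
For a reversible cycle Q_H/Q_C = T_H/T_C, so Q_H = Q_C·T_H/T_C = 7220 × 298.00/263.15 = 8180 W.

Q̇_H ≈ 8180 W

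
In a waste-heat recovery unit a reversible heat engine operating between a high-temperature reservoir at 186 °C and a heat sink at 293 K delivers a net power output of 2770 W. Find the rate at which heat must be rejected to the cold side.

Q̇_C ≈ 4880 W

T_H = 186 °C → 186 + 273.15 = 459.15 K.
The Carnot efficiency is η = 1 − T_C/T_H = 1 − 293.00/459.15 = 0.3619.
Since Q_C/Q_H = T_C/T_H and Q_H = W/η, Q_C = W·T_C/(T_H − T_C) = 2770 × 293.00/166.15 = 4880 W.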